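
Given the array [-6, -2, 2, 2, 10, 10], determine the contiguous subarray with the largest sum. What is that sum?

Using Kadane's algorithm on [-6, -2, 2, 2, 10, 10]:

Scanning through the array:
Position 1 (value -2): max_ending_here = -2, max_so_far = -2
Position 2 (value 2): max_ending_here = 2, max_so_far = 2
Position 3 (value 2): max_ending_here = 4, max_so_far = 4
Position 4 (value 10): max_ending_here = 14, max_so_far = 14
Position 5 (value 10): max_ending_here = 24, max_so_far = 24

Maximum subarray: [2, 2, 10, 10]
Maximum sum: 24

The maximum subarray is [2, 2, 10, 10] with sum 24. This subarray runs from index 2 to index 5.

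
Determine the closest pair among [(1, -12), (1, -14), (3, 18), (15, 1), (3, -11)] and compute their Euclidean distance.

Computing all pairwise distances among 5 points:

d((1, -12), (1, -14)) = 2.0 <-- minimum
d((1, -12), (3, 18)) = 30.0666
d((1, -12), (15, 1)) = 19.105
d((1, -12), (3, -11)) = 2.2361
d((1, -14), (3, 18)) = 32.0624
d((1, -14), (15, 1)) = 20.5183
d((1, -14), (3, -11)) = 3.6056
d((3, 18), (15, 1)) = 20.8087
d((3, 18), (3, -11)) = 29.0
d((15, 1), (3, -11)) = 16.9706

Closest pair: (1, -12) and (1, -14) with distance 2.0

The closest pair is (1, -12) and (1, -14) with Euclidean distance 2.0. For 5 points, brute-force pairwise comparison is shown above. For large n, the divide-and-conquer algorithm (sort by x, recurse on halves, check the dividing strip) achieves O(n log n).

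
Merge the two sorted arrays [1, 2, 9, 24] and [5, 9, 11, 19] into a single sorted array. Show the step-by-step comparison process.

Merging process:

Compare 1 vs 5: take 1 from left. Merged: [1]
Compare 2 vs 5: take 2 from left. Merged: [1, 2]
Compare 9 vs 5: take 5 from right. Merged: [1, 2, 5]
Compare 9 vs 9: take 9 from left. Merged: [1, 2, 5, 9]
Compare 24 vs 9: take 9 from right. Merged: [1, 2, 5, 9, 9]
Compare 24 vs 11: take 11 from right. Merged: [1, 2, 5, 9, 9, 11]
Compare 24 vs 19: take 19 from right. Merged: [1, 2, 5, 9, 9, 11, 19]
Append remaining from left: [24]. Merged: [1, 2, 5, 9, 9, 11, 19, 24]

Final merged array: [1, 2, 5, 9, 9, 11, 19, 24]
Total comparisons: 7

The merged array is [1, 2, 5, 9, 9, 11, 19, 24], requiring 7 comparisons. The merge step runs in O(n) time where n is the total number of elements.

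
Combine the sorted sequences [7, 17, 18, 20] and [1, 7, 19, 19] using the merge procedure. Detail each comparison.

Merging process:

Compare 7 vs 1: take 1 from right. Merged: [1]
Compare 7 vs 7: take 7 from left. Merged: [1, 7]
Compare 17 vs 7: take 7 from right. Merged: [1, 7, 7]
Compare 17 vs 19: take 17 from left. Merged: [1, 7, 7, 17]
Compare 18 vs 19: take 18 from left. Merged: [1, 7, 7, 17, 18]
Compare 20 vs 19: take 19 from right. Merged: [1, 7, 7, 17, 18, 19]
Compare 20 vs 19: take 19 from right. Merged: [1, 7, 7, 17, 18, 19, 19]
Append remaining from left: [20]. Merged: [1, 7, 7, 17, 18, 19, 19, 20]

Final merged array: [1, 7, 7, 17, 18, 19, 19, 20]
Total comparisons: 7

The merged array is [1, 7, 7, 17, 18, 19, 19, 20], requiring 7 comparisons. The merge step runs in O(n) time where n is the total number of elements.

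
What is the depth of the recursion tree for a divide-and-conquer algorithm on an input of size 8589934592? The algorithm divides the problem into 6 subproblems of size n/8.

For divide and conquer with division factor 8:

Problem sizes at each level:
Level 0: 8589934592
Level 1: 1073741824
Level 2: 134217728
Level 3: 16777216
Level 4: 2097152
Level 5: 262144
Level 6: 32768
Level 7: 4096
Level 8: 512
Level 9: 64
Level 10: 8
Level 11: 1

The root is level 0 and the size-1 base case is level 11 (the tree spans levels 0 through 11, i.e. 12 levels counting the root), so the depth is the number of divisions: log_8(8589934592) = 11

The recursion tree depth is log_8(8589934592) = 11. At each level, the problem size is divided by 8, so it takes 11 divisions to reduce to a base case of size 1. The algorithm makes 6 recursive calls at each level.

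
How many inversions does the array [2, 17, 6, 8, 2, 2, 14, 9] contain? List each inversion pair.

Finding inversions in [2, 17, 6, 8, 2, 2, 14, 9]:

(1, 2): arr[1]=17 > arr[2]=6
(1, 3): arr[1]=17 > arr[3]=8
(1, 4): arr[1]=17 > arr[4]=2
(1, 5): arr[1]=17 > arr[5]=2
(1, 6): arr[1]=17 > arr[6]=14
(1, 7): arr[1]=17 > arr[7]=9
(2, 4): arr[2]=6 > arr[4]=2
(2, 5): arr[2]=6 > arr[5]=2
(3, 4): arr[3]=8 > arr[4]=2
(3, 5): arr[3]=8 > arr[5]=2
(6, 7): arr[6]=14 > arr[7]=9

Total inversions: 11

The array has 11 inversion(s): (1,2), (1,3), (1,4), (1,5), (1,6), (1,7), (2,4), (2,5), (3,4), (3,5), (6,7). Each pair (i,j) satisfies i < j and arr[i] > arr[j].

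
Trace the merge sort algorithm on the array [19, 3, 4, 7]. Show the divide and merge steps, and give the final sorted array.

Merge sort trace:

Split: [19, 3, 4, 7] -> [19, 3] and [4, 7]
  Split: [19, 3] -> [19] and [3]
  Merge: [19] + [3] -> [3, 19]
  Split: [4, 7] -> [4] and [7]
  Merge: [4] + [7] -> [4, 7]
Merge: [3, 19] + [4, 7] -> [3, 4, 7, 19]

Final sorted array: [3, 4, 7, 19]

The merge sort proceeds by recursively splitting the array and merging sorted halves.
After all merges, the sorted array is [3, 4, 7, 19].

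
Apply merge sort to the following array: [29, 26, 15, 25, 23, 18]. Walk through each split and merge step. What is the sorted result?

Merge sort trace:

Split: [29, 26, 15, 25, 23, 18] -> [29, 26, 15] and [25, 23, 18]
  Split: [29, 26, 15] -> [29] and [26, 15]
    Split: [26, 15] -> [26] and [15]
    Merge: [26] + [15] -> [15, 26]
  Merge: [29] + [15, 26] -> [15, 26, 29]
  Split: [25, 23, 18] -> [25] and [23, 18]
    Split: [23, 18] -> [23] and [18]
    Merge: [23] + [18] -> [18, 23]
  Merge: [25] + [18, 23] -> [18, 23, 25]
Merge: [15, 26, 29] + [18, 23, 25] -> [15, 18, 23, 25, 26, 29]

Final sorted array: [15, 18, 23, 25, 26, 29]

The merge sort proceeds by recursively splitting the array and merging sorted halves.
After all merges, the sorted array is [15, 18, 23, 25, 26, 29].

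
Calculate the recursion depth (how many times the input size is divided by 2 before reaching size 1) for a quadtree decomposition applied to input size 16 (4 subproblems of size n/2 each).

For divide and conquer with division factor 2:

Problem sizes at each level:
Level 0: 16
Level 1: 8
Level 2: 4
Level 3: 2
Level 4: 1

The root is level 0 and the size-1 base case is level 4 (the tree spans levels 0 through 4, i.e. 5 levels counting the root), so the depth is the number of divisions: log_2(16) = 4

The recursion tree depth is log_2(16) = 4. At each level, the problem size is divided by 2, so it takes 4 divisions to reduce to a base case of size 1. The algorithm makes 4 recursive calls at each level.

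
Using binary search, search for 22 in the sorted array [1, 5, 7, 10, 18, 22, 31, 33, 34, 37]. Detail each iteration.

Binary search for 22 in [1, 5, 7, 10, 18, 22, 31, 33, 34, 37]:

lo=0, hi=9, mid=4, arr[mid]=18 -> 18 < 22, search right half
lo=5, hi=9, mid=7, arr[mid]=33 -> 33 > 22, search left half
lo=5, hi=6, mid=5, arr[mid]=22 -> Found target at index 5!

Binary search finds 22 at index 5 after 3 comparisons. The search repeatedly halves the search space by comparing with the middle element.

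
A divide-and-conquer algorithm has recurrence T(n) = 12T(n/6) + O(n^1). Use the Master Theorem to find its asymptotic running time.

Master Theorem for T(n) = 12T(n/6) + O(n^1):

a = 12, b = 6, c = 1
log_b(a) = log_6(12) = 1.3869

Case 1: c = 1 < log_6(12) = 1.3869
T(n) = O(n^(log_6 12))

For T(n) = 12T(n/6) + O(n^1): log_6(12) = 1.3869. This is Case 1 of the Master Theorem (c < log_b(a), work dominated by leaves), giving O(n^(log_6 12)).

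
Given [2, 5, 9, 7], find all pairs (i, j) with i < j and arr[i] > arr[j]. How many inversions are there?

Finding inversions in [2, 5, 9, 7]:

(2, 3): arr[2]=9 > arr[3]=7

Total inversions: 1

The array has 1 inversion(s): (2,3). Each pair (i,j) satisfies i < j and arr[i] > arr[j].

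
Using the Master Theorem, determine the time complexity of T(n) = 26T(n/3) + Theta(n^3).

Master Theorem for T(n) = 26T(n/3) + O(n^3):

a = 26, b = 3, c = 3
log_b(a) = log_3(26) = 2.9656

Case 3: c = 3 > log_3(26) = 2.9656
T(n) = O(n^3) = O(n^3)

For T(n) = 26T(n/3) + O(n^3): log_3(26) = 2.9656. This is Case 3 of the Master Theorem (c > log_b(a), work dominated by root), giving O(n^3).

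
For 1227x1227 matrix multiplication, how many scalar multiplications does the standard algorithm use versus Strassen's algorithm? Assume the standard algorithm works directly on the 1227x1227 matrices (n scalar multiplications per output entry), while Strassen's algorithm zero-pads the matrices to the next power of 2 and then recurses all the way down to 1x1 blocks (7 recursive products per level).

Matrix multiplication for 1227x1227 matrices:

Strassen's algorithm requires power-of-2 dimensions. Pad 1227x1227 to 2048x2048 (next power of 2).

Standard algorithm: 1227^3 = 1847284083 multiplications
Strassen's algorithm: 7^(log2(2048)) = 7^11 = 1977326743 multiplications
Difference: 1847284083 - 1977326743 = -130042660 (Strassen uses MORE here due to padding overhead — for small or just-over-power-of-2 n, padding can outweigh the per-level savings)

Standard: 1847284083 multiplications (1227^3). Strassen: 1977326743 multiplications (7^11, after padding to 2048x2048). Strassen reduces 8 recursive multiplications to 7 at each level.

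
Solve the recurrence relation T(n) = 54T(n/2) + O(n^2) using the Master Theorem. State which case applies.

Master Theorem for T(n) = 54T(n/2) + O(n^2):

a = 54, b = 2, c = 2
log_b(a) = log_2(54) = 5.7549

Case 1: c = 2 < log_2(54) = 5.7549
T(n) = O(n^(log_2 54))

For T(n) = 54T(n/2) + O(n^2): log_2(54) = 5.7549. This is Case 1 of the Master Theorem (c < log_b(a), work dominated by leaves), giving O(n^(log_2 54)).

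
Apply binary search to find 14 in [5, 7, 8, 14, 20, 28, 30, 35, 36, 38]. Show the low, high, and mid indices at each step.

Binary search for 14 in [5, 7, 8, 14, 20, 28, 30, 35, 36, 38]:

lo=0, hi=9, mid=4, arr[mid]=20 -> 20 > 14, search left half
lo=0, hi=3, mid=1, arr[mid]=7 -> 7 < 14, search right half
lo=2, hi=3, mid=2, arr[mid]=8 -> 8 < 14, search right half
lo=3, hi=3, mid=3, arr[mid]=14 -> Found target at index 3!

Binary search finds 14 at index 3 after 4 comparisons. The search repeatedly halves the search space by comparing with the middle element.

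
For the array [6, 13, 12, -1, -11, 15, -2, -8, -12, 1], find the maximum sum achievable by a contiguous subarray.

Using Kadane's algorithm on [6, 13, 12, -1, -11, 15, -2, -8, -12, 1]:

Scanning through the array:
Position 1 (value 13): max_ending_here = 19, max_so_far = 19
Position 2 (value 12): max_ending_here = 31, max_so_far = 31
Position 3 (value -1): max_ending_here = 30, max_so_far = 31
Position 4 (value -11): max_ending_here = 19, max_so_far = 31
Position 5 (value 15): max_ending_here = 34, max_so_far = 34
Position 6 (value -2): max_ending_here = 32, max_so_far = 34
Position 7 (value -8): max_ending_here = 24, max_so_far = 34
Position 8 (value -12): max_ending_here = 12, max_so_far = 34
Position 9 (value 1): max_ending_here = 13, max_so_far = 34

Maximum subarray: [6, 13, 12, -1, -11, 15]
Maximum sum: 34

The maximum subarray is [6, 13, 12, -1, -11, 15] with sum 34. This subarray runs from index 0 to index 5.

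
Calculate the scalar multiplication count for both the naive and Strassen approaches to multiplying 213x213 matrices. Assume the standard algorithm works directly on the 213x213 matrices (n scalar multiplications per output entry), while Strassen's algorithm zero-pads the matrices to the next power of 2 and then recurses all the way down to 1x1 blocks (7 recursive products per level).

Matrix multiplication for 213x213 matrices:

Strassen's algorithm requires power-of-2 dimensions. Pad 213x213 to 256x256 (next power of 2).

Standard algorithm: 213^3 = 9663597 multiplications
Strassen's algorithm: 7^(log2(256)) = 7^8 = 5764801 multiplications
Savings: 9663597 - 5764801 = 3898796 multiplications

Standard: 9663597 multiplications (213^3). Strassen: 5764801 multiplications (7^8, after padding to 256x256). Strassen reduces 8 recursive multiplications to 7 at each level.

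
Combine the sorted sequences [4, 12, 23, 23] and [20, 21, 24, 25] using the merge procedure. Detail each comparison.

Merging process:

Compare 4 vs 20: take 4 from left. Merged: [4]
Compare 12 vs 20: take 12 from left. Merged: [4, 12]
Compare 23 vs 20: take 20 from right. Merged: [4, 12, 20]
Compare 23 vs 21: take 21 from right. Merged: [4, 12, 20, 21]
Compare 23 vs 24: take 23 from left. Merged: [4, 12, 20, 21, 23]
Compare 23 vs 24: take 23 from left. Merged: [4, 12, 20, 21, 23, 23]
Append remaining from right: [24, 25]. Merged: [4, 12, 20, 21, 23, 23, 24, 25]

Final merged array: [4, 12, 20, 21, 23, 23, 24, 25]
Total comparisons: 6

The merged array is [4, 12, 20, 21, 23, 23, 24, 25], requiring 6 comparisons. The merge step runs in O(n) time where n is the total number of elements.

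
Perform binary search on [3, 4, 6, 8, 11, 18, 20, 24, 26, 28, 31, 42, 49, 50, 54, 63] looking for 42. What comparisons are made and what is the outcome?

Binary search for 42 in [3, 4, 6, 8, 11, 18, 20, 24, 26, 28, 31, 42, 49, 50, 54, 63]:

lo=0, hi=15, mid=7, arr[mid]=24 -> 24 < 42, search right half
lo=8, hi=15, mid=11, arr[mid]=42 -> Found target at index 11!

Binary search finds 42 at index 11 after 2 comparisons. The search repeatedly halves the search space by comparing with the middle element.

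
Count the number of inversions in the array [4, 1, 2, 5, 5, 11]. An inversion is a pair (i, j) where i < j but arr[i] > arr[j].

Finding inversions in [4, 1, 2, 5, 5, 11]:

(0, 1): arr[0]=4 > arr[1]=1
(0, 2): arr[0]=4 > arr[2]=2

Total inversions: 2

The array has 2 inversion(s): (0,1), (0,2). Each pair (i,j) satisfies i < j and arr[i] > arr[j].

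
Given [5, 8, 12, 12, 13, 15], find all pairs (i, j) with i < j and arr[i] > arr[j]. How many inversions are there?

Finding inversions in [5, 8, 12, 12, 13, 15]:


Total inversions: 0

The array has 0 inversions. It is already sorted.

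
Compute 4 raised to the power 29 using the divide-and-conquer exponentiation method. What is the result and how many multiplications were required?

Computing 4^29 by squaring (build up from 4^1; each line after the first costs one multiplication):

4^1 = 4
4^2 = (4^1)^2 = 4^2 = 16
4^3 = 4 * 4^2 = 4 * 16 = 64
4^6 = (4^3)^2 = 64^2 = 4096
4^7 = 4 * 4^6 = 4 * 4096 = 16384
4^14 = (4^7)^2 = 16384^2 = 268435456
4^28 = (4^14)^2 = 268435456^2 = 72057594037927936
4^29 = 4 * 4^28 = 4 * 72057594037927936 = 288230376151711744

Result: 288230376151711744
Multiplications needed: 7 (7 lines after 4^1)

4^29 = 288230376151711744. Using exponentiation by squaring, this requires 7 multiplications. The key idea: if the exponent is even, square the half-power; if odd, multiply by the base once.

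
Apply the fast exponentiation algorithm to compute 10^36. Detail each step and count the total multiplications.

Computing 10^36 by squaring (build up from 10^1; each line after the first costs one multiplication):

10^1 = 10
10^2 = (10^1)^2 = 10^2 = 100
10^4 = (10^2)^2 = 100^2 = 10000
10^8 = (10^4)^2 = 10000^2 = 100000000
10^9 = 10 * 10^8 = 10 * 100000000 = 1000000000
10^18 = (10^9)^2 = 1000000000^2 = 1000000000000000000
10^36 = (10^18)^2 = 1000000000000000000^2 = 1000000000000000000000000000000000000

Result: 1000000000000000000000000000000000000
Multiplications needed: 6 (6 lines after 10^1)

10^36 = 1000000000000000000000000000000000000. Using exponentiation by squaring, this requires 6 multiplications. The key idea: if the exponent is even, square the half-power; if odd, multiply by the base once.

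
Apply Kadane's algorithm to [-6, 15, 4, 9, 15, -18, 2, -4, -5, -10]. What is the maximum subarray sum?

Using Kadane's algorithm on [-6, 15, 4, 9, 15, -18, 2, -4, -5, -10]:

Scanning through the array:
Position 1 (value 15): max_ending_here = 15, max_so_far = 15
Position 2 (value 4): max_ending_here = 19, max_so_far = 19
Position 3 (value 9): max_ending_here = 28, max_so_far = 28
Position 4 (value 15): max_ending_here = 43, max_so_far = 43
Position 5 (value -18): max_ending_here = 25, max_so_far = 43
Position 6 (value 2): max_ending_here = 27, max_so_far = 43
Position 7 (value -4): max_ending_here = 23, max_so_far = 43
Position 8 (value -5): max_ending_here = 18, max_so_far = 43
Position 9 (value -10): max_ending_here = 8, max_so_far = 43

Maximum subarray: [15, 4, 9, 15]
Maximum sum: 43

The maximum subarray is [15, 4, 9, 15] with sum 43. This subarray runs from index 1 to index 4.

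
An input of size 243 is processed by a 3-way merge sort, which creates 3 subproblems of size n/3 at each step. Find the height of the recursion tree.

For divide and conquer with division factor 3:

Problem sizes at each level:
Level 0: 243
Level 1: 81
Level 2: 27
Level 3: 9
Level 4: 3
Level 5: 1

The root is level 0 and the size-1 base case is level 5 (the tree spans levels 0 through 5, i.e. 6 levels counting the root), so the depth is the number of divisions: log_3(243) = 5

The recursion tree depth is log_3(243) = 5. At each level, the problem size is divided by 3, so it takes 5 divisions to reduce to a base case of size 1. The algorithm makes 3 recursive calls at each level.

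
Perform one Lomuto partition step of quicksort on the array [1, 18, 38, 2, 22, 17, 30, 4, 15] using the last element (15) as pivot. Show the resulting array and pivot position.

Lomuto partition with pivot = 15:

Initial array: [1, 18, 38, 2, 22, 17, 30, 4, 15]

arr[0]=1 <= 15: swap with position 0, array becomes [1, 18, 38, 2, 22, 17, 30, 4, 15]
arr[1]=18 > 15: no swap
arr[2]=38 > 15: no swap
arr[3]=2 <= 15: swap with position 1, array becomes [1, 2, 38, 18, 22, 17, 30, 4, 15]
arr[4]=22 > 15: no swap
arr[5]=17 > 15: no swap
arr[6]=30 > 15: no swap
arr[7]=4 <= 15: swap with position 2, array becomes [1, 2, 4, 18, 22, 17, 30, 38, 15]

Place pivot at position 3: [1, 2, 4, 15, 22, 17, 30, 38, 18]
Pivot position: 3

After partitioning with pivot 15, the array becomes [1, 2, 4, 15, 22, 17, 30, 38, 18]. The pivot is placed at index 3. All elements to the left of the pivot are <= 15, and all elements to the right are > 15.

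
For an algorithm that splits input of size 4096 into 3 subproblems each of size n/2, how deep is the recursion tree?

For divide and conquer with division factor 2:

Problem sizes at each level:
Level 0: 4096
Level 1: 2048
Level 2: 1024
Level 3: 512
Level 4: 256
Level 5: 128
Level 6: 64
Level 7: 32
Level 8: 16
Level 9: 8
Level 10: 4
Level 11: 2
Level 12: 1

The root is level 0 and the size-1 base case is level 12 (the tree spans levels 0 through 12, i.e. 13 levels counting the root), so the depth is the number of divisions: log_2(4096) = 12

The recursion tree depth is log_2(4096) = 12. At each level, the problem size is divided by 2, so it takes 12 divisions to reduce to a base case of size 1. The algorithm makes 3 recursive calls at each level.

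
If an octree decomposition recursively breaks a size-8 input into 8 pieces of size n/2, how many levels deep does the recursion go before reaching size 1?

For divide and conquer with division factor 2:

Problem sizes at each level:
Level 0: 8
Level 1: 4
Level 2: 2
Level 3: 1

The root is level 0 and the size-1 base case is level 3 (the tree spans levels 0 through 3, i.e. 4 levels counting the root), so the depth is the number of divisions: log_2(8) = 3

The recursion tree depth is log_2(8) = 3. At each level, the problem size is divided by 2, so it takes 3 divisions to reduce to a base case of size 1. The algorithm makes 8 recursive calls at each level.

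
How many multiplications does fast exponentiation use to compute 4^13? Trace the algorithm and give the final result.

Computing 4^13 by squaring (build up from 4^1; each line after the first costs one multiplication):

4^1 = 4
4^2 = (4^1)^2 = 4^2 = 16
4^3 = 4 * 4^2 = 4 * 16 = 64
4^6 = (4^3)^2 = 64^2 = 4096
4^12 = (4^6)^2 = 4096^2 = 16777216
4^13 = 4 * 4^12 = 4 * 16777216 = 67108864

Result: 67108864
Multiplications needed: 5 (5 lines after 4^1)

4^13 = 67108864. Using exponentiation by squaring, this requires 5 multiplications. The key idea: if the exponent is even, square the half-power; if odd, multiply by the base once.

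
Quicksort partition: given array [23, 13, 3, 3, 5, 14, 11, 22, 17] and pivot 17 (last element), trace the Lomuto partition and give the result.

Lomuto partition with pivot = 17:

Initial array: [23, 13, 3, 3, 5, 14, 11, 22, 17]

arr[0]=23 > 17: no swap
arr[1]=13 <= 17: swap with position 0, array becomes [13, 23, 3, 3, 5, 14, 11, 22, 17]
arr[2]=3 <= 17: swap with position 1, array becomes [13, 3, 23, 3, 5, 14, 11, 22, 17]
arr[3]=3 <= 17: swap with position 2, array becomes [13, 3, 3, 23, 5, 14, 11, 22, 17]
arr[4]=5 <= 17: swap with position 3, array becomes [13, 3, 3, 5, 23, 14, 11, 22, 17]
arr[5]=14 <= 17: swap with position 4, array becomes [13, 3, 3, 5, 14, 23, 11, 22, 17]
arr[6]=11 <= 17: swap with position 5, array becomes [13, 3, 3, 5, 14, 11, 23, 22, 17]
arr[7]=22 > 17: no swap

Place pivot at position 6: [13, 3, 3, 5, 14, 11, 17, 22, 23]
Pivot position: 6

After partitioning with pivot 17, the array becomes [13, 3, 3, 5, 14, 11, 17, 22, 23]. The pivot is placed at index 6. All elements to the left of the pivot are <= 17, and all elements to the right are > 17.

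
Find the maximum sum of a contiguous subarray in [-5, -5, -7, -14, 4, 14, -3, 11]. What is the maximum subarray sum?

Using Kadane's algorithm on [-5, -5, -7, -14, 4, 14, -3, 11]:

Scanning through the array:
Position 1 (value -5): max_ending_here = -5, max_so_far = -5
Position 2 (value -7): max_ending_here = -7, max_so_far = -5
Position 3 (value -14): max_ending_here = -14, max_so_far = -5
Position 4 (value 4): max_ending_here = 4, max_so_far = 4
Position 5 (value 14): max_ending_here = 18, max_so_far = 18
Position 6 (value -3): max_ending_here = 15, max_so_far = 18
Position 7 (value 11): max_ending_here = 26, max_so_far = 26

Maximum subarray: [4, 14, -3, 11]
Maximum sum: 26

The maximum subarray is [4, 14, -3, 11] with sum 26. This subarray runs from index 4 to index 7.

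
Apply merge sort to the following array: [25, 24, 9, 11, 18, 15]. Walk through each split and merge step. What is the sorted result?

Merge sort trace:

Split: [25, 24, 9, 11, 18, 15] -> [25, 24, 9] and [11, 18, 15]
  Split: [25, 24, 9] -> [25] and [24, 9]
    Split: [24, 9] -> [24] and [9]
    Merge: [24] + [9] -> [9, 24]
  Merge: [25] + [9, 24] -> [9, 24, 25]
  Split: [11, 18, 15] -> [11] and [18, 15]
    Split: [18, 15] -> [18] and [15]
    Merge: [18] + [15] -> [15, 18]
  Merge: [11] + [15, 18] -> [11, 15, 18]
Merge: [9, 24, 25] + [11, 15, 18] -> [9, 11, 15, 18, 24, 25]

Final sorted array: [9, 11, 15, 18, 24, 25]

The merge sort proceeds by recursively splitting the array and merging sorted halves.
After all merges, the sorted array is [9, 11, 15, 18, 24, 25].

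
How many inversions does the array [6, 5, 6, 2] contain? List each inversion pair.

Finding inversions in [6, 5, 6, 2]:

(0, 1): arr[0]=6 > arr[1]=5
(0, 3): arr[0]=6 > arr[3]=2
(1, 3): arr[1]=5 > arr[3]=2
(2, 3): arr[2]=6 > arr[3]=2

Total inversions: 4

The array has 4 inversion(s): (0,1), (0,3), (1,3), (2,3). Each pair (i,j) satisfies i < j and arr[i] > arr[j].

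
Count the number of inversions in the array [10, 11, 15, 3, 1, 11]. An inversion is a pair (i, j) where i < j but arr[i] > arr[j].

Finding inversions in [10, 11, 15, 3, 1, 11]:

(0, 3): arr[0]=10 > arr[3]=3
(0, 4): arr[0]=10 > arr[4]=1
(1, 3): arr[1]=11 > arr[3]=3
(1, 4): arr[1]=11 > arr[4]=1
(2, 3): arr[2]=15 > arr[3]=3
(2, 4): arr[2]=15 > arr[4]=1
(2, 5): arr[2]=15 > arr[5]=11
(3, 4): arr[3]=3 > arr[4]=1

Total inversions: 8

The array has 8 inversion(s): (0,3), (0,4), (1,3), (1,4), (2,3), (2,4), (2,5), (3,4). Each pair (i,j) satisfies i < j and arr[i] > arr[j].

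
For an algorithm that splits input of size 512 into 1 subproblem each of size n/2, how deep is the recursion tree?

For divide and conquer with division factor 2:

Problem sizes at each level:
Level 0: 512
Level 1: 256
Level 2: 128
Level 3: 64
Level 4: 32
Level 5: 16
Level 6: 8
Level 7: 4
Level 8: 2
Level 9: 1

The root is level 0 and the size-1 base case is level 9 (the tree spans levels 0 through 9, i.e. 10 levels counting the root), so the depth is the number of divisions: log_2(512) = 9

The recursion tree depth is log_2(512) = 9. At each level, the problem size is divided by 2, so it takes 9 divisions to reduce to a base case of size 1. The algorithm makes 1 recursive call at each level.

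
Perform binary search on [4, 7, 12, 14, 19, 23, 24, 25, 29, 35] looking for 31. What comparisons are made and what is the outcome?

Binary search for 31 in [4, 7, 12, 14, 19, 23, 24, 25, 29, 35]:

lo=0, hi=9, mid=4, arr[mid]=19 -> 19 < 31, search right half
lo=5, hi=9, mid=7, arr[mid]=25 -> 25 < 31, search right half
lo=8, hi=9, mid=8, arr[mid]=29 -> 29 < 31, search right half
lo=9, hi=9, mid=9, arr[mid]=35 -> 35 > 31, search left half
lo=9 > hi=8, target 31 not found

Binary search determines that 31 is not in the array after 4 comparisons. The search space was exhausted without finding the target.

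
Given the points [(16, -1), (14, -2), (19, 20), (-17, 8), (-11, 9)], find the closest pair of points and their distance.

Computing all pairwise distances among 5 points:

d((16, -1), (14, -2)) = 2.2361 <-- minimum
d((16, -1), (19, 20)) = 21.2132
d((16, -1), (-17, 8)) = 34.2053
d((16, -1), (-11, 9)) = 28.7924
d((14, -2), (19, 20)) = 22.561
d((14, -2), (-17, 8)) = 32.573
d((14, -2), (-11, 9)) = 27.313
d((19, 20), (-17, 8)) = 37.9473
d((19, 20), (-11, 9)) = 31.9531
d((-17, 8), (-11, 9)) = 6.0828

Closest pair: (16, -1) and (14, -2) with distance 2.2361

The closest pair is (16, -1) and (14, -2) with Euclidean distance 2.2361. For 5 points, brute-force pairwise comparison is shown above. For large n, the divide-and-conquer algorithm (sort by x, recurse on halves, check the dividing strip) achieves O(n log n).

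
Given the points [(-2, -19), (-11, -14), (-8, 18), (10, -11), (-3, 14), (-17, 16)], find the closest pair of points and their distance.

Computing all pairwise distances among 6 points:

d((-2, -19), (-11, -14)) = 10.2956
d((-2, -19), (-8, 18)) = 37.4833
d((-2, -19), (10, -11)) = 14.4222
d((-2, -19), (-3, 14)) = 33.0151
d((-2, -19), (-17, 16)) = 38.0789
d((-11, -14), (-8, 18)) = 32.1403
d((-11, -14), (10, -11)) = 21.2132
d((-11, -14), (-3, 14)) = 29.1204
d((-11, -14), (-17, 16)) = 30.5941
d((-8, 18), (10, -11)) = 34.1321
d((-8, 18), (-3, 14)) = 6.4031 <-- minimum
d((-8, 18), (-17, 16)) = 9.2195
d((10, -11), (-3, 14)) = 28.178
d((10, -11), (-17, 16)) = 38.1838
d((-3, 14), (-17, 16)) = 14.1421

Closest pair: (-8, 18) and (-3, 14) with distance 6.4031

The closest pair is (-8, 18) and (-3, 14) with Euclidean distance 6.4031. For 6 points, brute-force pairwise comparison is shown above. For large n, the divide-and-conquer algorithm (sort by x, recurse on halves, check the dividing strip) achieves O(n log n).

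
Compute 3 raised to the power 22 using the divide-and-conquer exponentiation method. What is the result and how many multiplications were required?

Computing 3^22 by squaring (build up from 3^1; each line after the first costs one multiplication):

3^1 = 3
3^2 = (3^1)^2 = 3^2 = 9
3^4 = (3^2)^2 = 9^2 = 81
3^5 = 3 * 3^4 = 3 * 81 = 243
3^10 = (3^5)^2 = 243^2 = 59049
3^11 = 3 * 3^10 = 3 * 59049 = 177147
3^22 = (3^11)^2 = 177147^2 = 31381059609

Result: 31381059609
Multiplications needed: 6 (6 lines after 3^1)

3^22 = 31381059609. Using exponentiation by squaring, this requires 6 multiplications. The key idea: if the exponent is even, square the half-power; if odd, multiply by the base once.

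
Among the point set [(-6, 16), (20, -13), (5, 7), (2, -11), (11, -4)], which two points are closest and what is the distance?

Computing all pairwise distances among 5 points:

d((-6, 16), (20, -13)) = 38.9487
d((-6, 16), (5, 7)) = 14.2127
d((-6, 16), (2, -11)) = 28.1603
d((-6, 16), (11, -4)) = 26.2488
d((20, -13), (5, 7)) = 25.0
d((20, -13), (2, -11)) = 18.1108
d((20, -13), (11, -4)) = 12.7279
d((5, 7), (2, -11)) = 18.2483
d((5, 7), (11, -4)) = 12.53
d((2, -11), (11, -4)) = 11.4018 <-- minimum

Closest pair: (2, -11) and (11, -4) with distance 11.4018

The closest pair is (2, -11) and (11, -4) with Euclidean distance 11.4018. For 5 points, brute-force pairwise comparison is shown above. For large n, the divide-and-conquer algorithm (sort by x, recurse on halves, check the dividing strip) achieves O(n log n).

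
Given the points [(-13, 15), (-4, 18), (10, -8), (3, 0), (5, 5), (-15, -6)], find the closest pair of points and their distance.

Computing all pairwise distances among 6 points:

d((-13, 15), (-4, 18)) = 9.4868
d((-13, 15), (10, -8)) = 32.5269
d((-13, 15), (3, 0)) = 21.9317
d((-13, 15), (5, 5)) = 20.5913
d((-13, 15), (-15, -6)) = 21.095
d((-4, 18), (10, -8)) = 29.5296
d((-4, 18), (3, 0)) = 19.3132
d((-4, 18), (5, 5)) = 15.8114
d((-4, 18), (-15, -6)) = 26.4008
d((10, -8), (3, 0)) = 10.6301
d((10, -8), (5, 5)) = 13.9284
d((10, -8), (-15, -6)) = 25.0799
d((3, 0), (5, 5)) = 5.3852 <-- minimum
d((3, 0), (-15, -6)) = 18.9737
d((5, 5), (-15, -6)) = 22.8254

Closest pair: (3, 0) and (5, 5) with distance 5.3852

The closest pair is (3, 0) and (5, 5) with Euclidean distance 5.3852. For 6 points, brute-force pairwise comparison is shown above. For large n, the divide-and-conquer algorithm (sort by x, recurse on halves, check the dividing strip) achieves O(n log n).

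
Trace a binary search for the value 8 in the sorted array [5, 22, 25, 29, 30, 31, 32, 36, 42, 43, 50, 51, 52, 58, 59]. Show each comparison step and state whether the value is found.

Binary search for 8 in [5, 22, 25, 29, 30, 31, 32, 36, 42, 43, 50, 51, 52, 58, 59]:

lo=0, hi=14, mid=7, arr[mid]=36 -> 36 > 8, search left half
lo=0, hi=6, mid=3, arr[mid]=29 -> 29 > 8, search left half
lo=0, hi=2, mid=1, arr[mid]=22 -> 22 > 8, search left half
lo=0, hi=0, mid=0, arr[mid]=5 -> 5 < 8, search right half
lo=1 > hi=0, target 8 not found

Binary search determines that 8 is not in the array after 4 comparisons. The search space was exhausted without finding the target.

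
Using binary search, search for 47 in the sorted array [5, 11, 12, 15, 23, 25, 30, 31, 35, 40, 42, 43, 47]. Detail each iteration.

Binary search for 47 in [5, 11, 12, 15, 23, 25, 30, 31, 35, 40, 42, 43, 47]:

lo=0, hi=12, mid=6, arr[mid]=30 -> 30 < 47, search right half
lo=7, hi=12, mid=9, arr[mid]=40 -> 40 < 47, search right half
lo=10, hi=12, mid=11, arr[mid]=43 -> 43 < 47, search right half
lo=12, hi=12, mid=12, arr[mid]=47 -> Found target at index 12!

Binary search finds 47 at index 12 after 4 comparisons. The search repeatedly halves the search space by comparing with the middle element.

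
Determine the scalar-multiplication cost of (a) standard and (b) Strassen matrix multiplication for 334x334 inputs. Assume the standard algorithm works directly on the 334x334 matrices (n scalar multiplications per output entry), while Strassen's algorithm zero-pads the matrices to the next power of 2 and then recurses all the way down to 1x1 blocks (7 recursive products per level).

Matrix multiplication for 334x334 matrices:

Strassen's algorithm requires power-of-2 dimensions. Pad 334x334 to 512x512 (next power of 2).

Standard algorithm: 334^3 = 37259704 multiplications
Strassen's algorithm: 7^(log2(512)) = 7^9 = 40353607 multiplications
Difference: 37259704 - 40353607 = -3093903 (Strassen uses MORE here due to padding overhead — for small or just-over-power-of-2 n, padding can outweigh the per-level savings)

Standard: 37259704 multiplications (334^3). Strassen: 40353607 multiplications (7^9, after padding to 512x512). Strassen reduces 8 recursive multiplications to 7 at each level.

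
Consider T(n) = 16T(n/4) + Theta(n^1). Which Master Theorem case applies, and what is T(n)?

Master Theorem for T(n) = 16T(n/4) + O(n^1):

a = 16, b = 4, c = 1
log_b(a) = log_4(16) = 2.0000

Case 1: c = 1 < log_4(16) = 2.0000
T(n) = O(n^(log_4 16)) = O(n^2)

For T(n) = 16T(n/4) + O(n^1): log_4(16) = 2.0000. This is Case 1 of the Master Theorem (c < log_b(a), work dominated by leaves), giving O(n^2).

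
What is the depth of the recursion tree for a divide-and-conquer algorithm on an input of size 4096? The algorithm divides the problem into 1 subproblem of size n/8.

For divide and conquer with division factor 8:

Problem sizes at each level:
Level 0: 4096
Level 1: 512
Level 2: 64
Level 3: 8
Level 4: 1

The root is level 0 and the size-1 base case is level 4 (the tree spans levels 0 through 4, i.e. 5 levels counting the root), so the depth is the number of divisions: log_8(4096) = 4

The recursion tree depth is log_8(4096) = 4. At each level, the problem size is divided by 8, so it takes 4 divisions to reduce to a base case of size 1. The algorithm makes 1 recursive call at each level.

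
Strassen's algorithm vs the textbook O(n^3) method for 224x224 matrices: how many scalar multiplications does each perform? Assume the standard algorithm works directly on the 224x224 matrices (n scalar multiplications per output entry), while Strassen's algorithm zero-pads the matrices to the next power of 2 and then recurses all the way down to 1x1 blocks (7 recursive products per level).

Matrix multiplication for 224x224 matrices:

Strassen's algorithm requires power-of-2 dimensions. Pad 224x224 to 256x256 (next power of 2).

Standard algorithm: 224^3 = 11239424 multiplications
Strassen's algorithm: 7^(log2(256)) = 7^8 = 5764801 multiplications
Savings: 11239424 - 5764801 = 5474623 multiplications

Standard: 11239424 multiplications (224^3). Strassen: 5764801 multiplications (7^8, after padding to 256x256). Strassen reduces 8 recursive multiplications to 7 at each level.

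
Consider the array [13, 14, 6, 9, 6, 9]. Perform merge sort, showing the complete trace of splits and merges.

Merge sort trace:

Split: [13, 14, 6, 9, 6, 9] -> [13, 14, 6] and [9, 6, 9]
  Split: [13, 14, 6] -> [13] and [14, 6]
    Split: [14, 6] -> [14] and [6]
    Merge: [14] + [6] -> [6, 14]
  Merge: [13] + [6, 14] -> [6, 13, 14]
  Split: [9, 6, 9] -> [9] and [6, 9]
    Split: [6, 9] -> [6] and [9]
    Merge: [6] + [9] -> [6, 9]
  Merge: [9] + [6, 9] -> [6, 9, 9]
Merge: [6, 13, 14] + [6, 9, 9] -> [6, 6, 9, 9, 13, 14]

Final sorted array: [6, 6, 9, 9, 13, 14]

The merge sort proceeds by recursively splitting the array and merging sorted halves.
After all merges, the sorted array is [6, 6, 9, 9, 13, 14].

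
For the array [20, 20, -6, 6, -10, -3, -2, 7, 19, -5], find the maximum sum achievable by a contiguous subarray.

Using Kadane's algorithm on [20, 20, -6, 6, -10, -3, -2, 7, 19, -5]:

Scanning through the array:
Position 1 (value 20): max_ending_here = 40, max_so_far = 40
Position 2 (value -6): max_ending_here = 34, max_so_far = 40
Position 3 (value 6): max_ending_here = 40, max_so_far = 40
Position 4 (value -10): max_ending_here = 30, max_so_far = 40
Position 5 (value -3): max_ending_here = 27, max_so_far = 40
Position 6 (value -2): max_ending_here = 25, max_so_far = 40
Position 7 (value 7): max_ending_here = 32, max_so_far = 40
Position 8 (value 19): max_ending_here = 51, max_so_far = 51
Position 9 (value -5): max_ending_here = 46, max_so_far = 51

Maximum subarray: [20, 20, -6, 6, -10, -3, -2, 7, 19]
Maximum sum: 51

The maximum subarray is [20, 20, -6, 6, -10, -3, -2, 7, 19] with sum 51. This subarray runs from index 0 to index 8.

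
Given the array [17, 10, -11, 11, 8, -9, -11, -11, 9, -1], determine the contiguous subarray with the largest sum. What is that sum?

Using Kadane's algorithm on [17, 10, -11, 11, 8, -9, -11, -11, 9, -1]:

Scanning through the array:
Position 1 (value 10): max_ending_here = 27, max_so_far = 27
Position 2 (value -11): max_ending_here = 16, max_so_far = 27
Position 3 (value 11): max_ending_here = 27, max_so_far = 27
Position 4 (value 8): max_ending_here = 35, max_so_far = 35
Position 5 (value -9): max_ending_here = 26, max_so_far = 35
Position 6 (value -11): max_ending_here = 15, max_so_far = 35
Position 7 (value -11): max_ending_here = 4, max_so_far = 35
Position 8 (value 9): max_ending_here = 13, max_so_far = 35
Position 9 (value -1): max_ending_here = 12, max_so_far = 35

Maximum subarray: [17, 10, -11, 11, 8]
Maximum sum: 35

The maximum subarray is [17, 10, -11, 11, 8] with sum 35. This subarray runs from index 0 to index 4.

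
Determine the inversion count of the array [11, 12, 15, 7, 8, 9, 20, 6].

Finding inversions in [11, 12, 15, 7, 8, 9, 20, 6]:

(0, 3): arr[0]=11 > arr[3]=7
(0, 4): arr[0]=11 > arr[4]=8
(0, 5): arr[0]=11 > arr[5]=9
(0, 7): arr[0]=11 > arr[7]=6
(1, 3): arr[1]=12 > arr[3]=7
(1, 4): arr[1]=12 > arr[4]=8
(1, 5): arr[1]=12 > arr[5]=9
(1, 7): arr[1]=12 > arr[7]=6
(2, 3): arr[2]=15 > arr[3]=7
(2, 4): arr[2]=15 > arr[4]=8
(2, 5): arr[2]=15 > arr[5]=9
(2, 7): arr[2]=15 > arr[7]=6
(3, 7): arr[3]=7 > arr[7]=6
(4, 7): arr[4]=8 > arr[7]=6
(5, 7): arr[5]=9 > arr[7]=6
(6, 7): arr[6]=20 > arr[7]=6

Total inversions: 16

The array has 16 inversion(s): (0,3), (0,4), (0,5), (0,7), (1,3), (1,4), (1,5), (1,7), (2,3), (2,4), (2,5), (2,7), (3,7), (4,7), (5,7), (6,7). Each pair (i,j) satisfies i < j and arr[i] > arr[j].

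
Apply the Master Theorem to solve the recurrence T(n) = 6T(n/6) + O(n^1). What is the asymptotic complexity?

Master Theorem for T(n) = 6T(n/6) + O(n^1):

a = 6, b = 6, c = 1
log_b(a) = log_6(6) = 1.0000

Case 2: c = 1 = log_6(6) = 1.0000
T(n) = O(n^1 log n) = O(n log n)

For T(n) = 6T(n/6) + O(n^1): log_6(6) = 1.0000. This is Case 2 of the Master Theorem (c = log_b(a), equal work at all levels), giving O(n log n).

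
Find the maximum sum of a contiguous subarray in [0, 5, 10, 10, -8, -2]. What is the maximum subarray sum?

Using Kadane's algorithm on [0, 5, 10, 10, -8, -2]:

Scanning through the array:
Position 1 (value 5): max_ending_here = 5, max_so_far = 5
Position 2 (value 10): max_ending_here = 15, max_so_far = 15
Position 3 (value 10): max_ending_here = 25, max_so_far = 25
Position 4 (value -8): max_ending_here = 17, max_so_far = 25
Position 5 (value -2): max_ending_here = 15, max_so_far = 25

Maximum subarray: [0, 5, 10, 10]
Maximum sum: 25

The maximum subarray is [0, 5, 10, 10] with sum 25. This subarray runs from index 0 to index 3.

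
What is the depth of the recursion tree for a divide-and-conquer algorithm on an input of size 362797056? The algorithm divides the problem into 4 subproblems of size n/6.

For divide and conquer with division factor 6:

Problem sizes at each level:
Level 0: 362797056
Level 1: 60466176
Level 2: 10077696
Level 3: 1679616
Level 4: 279936
Level 5: 46656
Level 6: 7776
Level 7: 1296
Level 8: 216
Level 9: 36
Level 10: 6
Level 11: 1

The root is level 0 and the size-1 base case is level 11 (the tree spans levels 0 through 11, i.e. 12 levels counting the root), so the depth is the number of divisions: log_6(362797056) = 11

The recursion tree depth is log_6(362797056) = 11. At each level, the problem size is divided by 6, so it takes 11 divisions to reduce to a base case of size 1. The algorithm makes 4 recursive calls at each level.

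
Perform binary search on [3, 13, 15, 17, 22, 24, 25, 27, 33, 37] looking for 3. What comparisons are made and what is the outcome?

Binary search for 3 in [3, 13, 15, 17, 22, 24, 25, 27, 33, 37]:

lo=0, hi=9, mid=4, arr[mid]=22 -> 22 > 3, search left half
lo=0, hi=3, mid=1, arr[mid]=13 -> 13 > 3, search left half
lo=0, hi=0, mid=0, arr[mid]=3 -> Found target at index 0!

Binary search finds 3 at index 0 after 3 comparisons. The search repeatedly halves the search space by comparing with the middle element.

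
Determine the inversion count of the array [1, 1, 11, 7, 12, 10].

Finding inversions in [1, 1, 11, 7, 12, 10]:

(2, 3): arr[2]=11 > arr[3]=7
(2, 5): arr[2]=11 > arr[5]=10
(4, 5): arr[4]=12 > arr[5]=10

Total inversions: 3

The array has 3 inversion(s): (2,3), (2,5), (4,5). Each pair (i,j) satisfies i < j and arr[i] > arr[j].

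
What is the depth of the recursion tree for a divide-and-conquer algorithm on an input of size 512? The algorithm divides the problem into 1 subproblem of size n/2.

For divide and conquer with division factor 2:

Problem sizes at each level:
Level 0: 512
Level 1: 256
Level 2: 128
Level 3: 64
Level 4: 32
Level 5: 16
Level 6: 8
Level 7: 4
Level 8: 2
Level 9: 1

The root is level 0 and the size-1 base case is level 9 (the tree spans levels 0 through 9, i.e. 10 levels counting the root), so the depth is the number of divisions: log_2(512) = 9

The recursion tree depth is log_2(512) = 9. At each level, the problem size is divided by 2, so it takes 9 divisions to reduce to a base case of size 1. The algorithm makes 1 recursive call at each level.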